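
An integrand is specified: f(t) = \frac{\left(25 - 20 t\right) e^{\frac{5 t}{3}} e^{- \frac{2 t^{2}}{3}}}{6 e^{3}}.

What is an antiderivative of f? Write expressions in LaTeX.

An antiderivative is F(t) = \frac{5 e^{- \frac{2 t^{2}}{3} + \frac{5 t}{3} - 3}}{2}.

f matches the chain-rule pattern g'(h)*h' with inner function h(t) = - \frac{2 t^{2}}{3} + \frac{5 t}{3} - 3; substituting u = h(t) collapses the integral.
Check: d/dt[\frac{5 e^{- \frac{2 t^{2}}{3} + \frac{5 t}{3} - 3}}{2}] = \frac{\left(25 - 20 t\right) e^{\frac{5 t}{3}} e^{- \frac{2 t^{2}}{3}}}{6 e^{3}} = f(t).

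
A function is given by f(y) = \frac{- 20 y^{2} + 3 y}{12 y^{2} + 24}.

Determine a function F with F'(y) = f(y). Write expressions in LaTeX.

An antiderivative is F(y) = \frac{- 40 y + 3 \log{\left(y^{2} + 2 \right)} + 40 \sqrt{2} \operatorname{atan}{\left(\frac{\sqrt{2} y}{2} \right)}}{24}.

Since d/dy undoes antidifferentiation here, F'(y) = f(y) is required of F(y).
Check: d/dy[\frac{- 40 y + 3 \log{\left(y^{2} + 2 \right)} + 40 \sqrt{2} \operatorname{atan}{\left(\frac{\sqrt{2} y}{2} \right)}}{24}] = \frac{- 20 y^{2} + 3 y}{12 y^{2} + 24} = f(y).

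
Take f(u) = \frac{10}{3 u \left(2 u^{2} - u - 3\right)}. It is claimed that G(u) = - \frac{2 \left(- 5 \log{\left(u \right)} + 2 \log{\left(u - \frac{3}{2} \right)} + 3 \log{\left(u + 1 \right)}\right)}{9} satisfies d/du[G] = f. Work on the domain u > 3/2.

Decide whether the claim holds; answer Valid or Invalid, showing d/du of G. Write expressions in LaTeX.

Invalid: d/du[G] - f = - \frac{20}{6 u^{3} - 3 u^{2} - 9 u}, which is not 0.

d/du[G] = - \frac{10}{6 u^{3} - 3 u^{2} - 9 u}
d/du[G] - f(u) = - \frac{20}{6 u^{3} - 3 u^{2} - 9 u} != 0.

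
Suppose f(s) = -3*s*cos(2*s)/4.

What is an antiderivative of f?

Since d/ds undoes antidifferentiation here, F'(s) = f(s) is required of F(s).
Check: d/ds[-3*s*sin(2*s)/8 - 3*cos(2*s)/16] = -3*s*cos(2*s)/4 = f(s).

An antiderivative is F(s) = -3*s*sin(2*s)/8 - 3*cos(2*s)/16.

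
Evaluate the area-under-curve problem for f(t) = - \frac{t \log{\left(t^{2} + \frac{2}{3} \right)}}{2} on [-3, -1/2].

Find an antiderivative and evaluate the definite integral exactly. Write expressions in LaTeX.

An antiderivative F(t) passes only if d/dt[F] lands on f(t) exactly.
F(t) = - \frac{3 t^{2} \log{\left(t^{2} + \frac{2}{3} \right)} - 3 t^{2} + 2 \log{\left(3 t^{2} + 2 \right)}}{12} is an antiderivative of f.
Check: d/dt[- \frac{3 t^{2} \log{\left(t^{2} + \frac{2}{3} \right)} - 3 t^{2} + 2 \log{\left(3 t^{2} + 2 \right)}}{12}] = - \frac{t \log{\left(t^{2} + \frac{2}{3} \right)}}{2} = f(t).
F(-1/2) = - \frac{\log{\left(\frac{11}{4} \right)}}{6} - \frac{\log{\left(\frac{11}{12} \right)}}{16} + \frac{1}{16}; F(-3) = - \frac{9 \log{\left(\frac{29}{3} \right)}}{4} - \frac{\log{\left(29 \right)}}{6} + \frac{9}{4}.
Integral = F(-1/2) - F(-3) = - \frac{35}{16} - \frac{\log{\left(\frac{11}{4} \right)}}{6} - \frac{\log{\left(\frac{11}{12} \right)}}{16} + \frac{\log{\left(29 \right)}}{6} + \frac{9 \log{\left(\frac{29}{3} \right)}}{4}.

Antiderivative: F(t) = - \frac{3 t^{2} \log{\left(t^{2} + \frac{2}{3} \right)} - 3 t^{2} + 2 \log{\left(3 t^{2} + 2 \right)}}{12}; value = - \frac{35}{16} - \frac{\log{\left(\frac{11}{4} \right)}}{6} - \frac{\log{\left(\frac{11}{12} \right)}}{16} + \frac{\log{\left(29 \right)}}{6} + \frac{9 \log{\left(\frac{29}{3} \right)}}{4}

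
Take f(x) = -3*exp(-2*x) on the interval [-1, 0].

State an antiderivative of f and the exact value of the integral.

Whatever form F(x) takes, F'(x) = f(x) is non-negotiable.
F(x) = 3*exp(-2*x)/2 is an antiderivative of f.
Check: d/dx[3*exp(-2*x)/2] = -3*exp(-2*x) = f(x).
F(0) = 3/2; F(-1) = 3*exp(2)/2.
Integral = F(0) - F(-1) = 3/2 - 3*exp(2)/2.

Antiderivative: F(x) = 3*exp(-2*x)/2; value = 3/2 - 3*exp(2)/2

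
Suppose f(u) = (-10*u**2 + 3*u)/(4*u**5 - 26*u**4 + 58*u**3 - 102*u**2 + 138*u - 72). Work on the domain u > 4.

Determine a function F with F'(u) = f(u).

The denominator factors as 2*(u - 4)*(u - 1)*(2*u - 3)*(u**2 + 3); partial fractions split f into directly integrable pieces: -(143*u - 321)/(1064*(u**2 + 3)) + 48/(35*(2*u - 3)) - 7/(24*(u - 1)) - 74/(285*(u - 4)).
Check: d/du[-74*log(u - 4)/285 + 24*log(u - 3/2)/35 - 7*log(u - 1)/24 - 143*log(u**2 + 3)/2128 + 107*sqrt(3)*atan(sqrt(3)*u/3)/1064] = (-10*u**2 + 3*u)/(4*u**5 - 26*u**4 + 58*u**3 - 102*u**2 + 138*u - 72) = f(u).

An antiderivative is F(u) = -74*log(u - 4)/285 + 24*log(u - 3/2)/35 - 7*log(u - 1)/24 - 143*log(u**2 + 3)/2128 + 107*sqrt(3)*atan(sqrt(3)*u/3)/1064.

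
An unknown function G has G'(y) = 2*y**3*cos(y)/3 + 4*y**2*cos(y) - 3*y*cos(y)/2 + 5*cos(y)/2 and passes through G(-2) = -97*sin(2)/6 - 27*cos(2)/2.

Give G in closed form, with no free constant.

G(y) = (4*y**3*sin(y) + 24*y**2*sin(y) + 12*y**2*cos(y) - 33*y*sin(y) + 48*y*cos(y) - 33*sin(y) - 33*cos(y))/6

The integrand splits into summands that can be handled one at a time.
A general antiderivative is 2*y**3*sin(y)/3 + 4*y**2*sin(y) + 2*y**2*cos(y) - 11*y*sin(y)/2 + 8*y*cos(y) - 11*sin(y)/2 - 11*cos(y)/2 + C.
The condition gives C = -97*sin(2)/6 - 27*cos(2)/2 - (-97*sin(2)/6 - 27*cos(2)/2) = 0.
So G(y) = (4*y**3*sin(y) + 24*y**2*sin(y) + 12*y**2*cos(y) - 33*y*sin(y) + 48*y*cos(y) - 33*sin(y) - 33*cos(y))/6.
Check: d/dy[(4*y**3*sin(y) + 24*y**2*sin(y) + 12*y**2*cos(y) - 33*y*sin(y) + 48*y*cos(y) - 33*sin(y) - 33*cos(y))/6] = 2*y**3*cos(y)/3 + 4*y**2*cos(y) - 3*y*cos(y)/2 + 5*cos(y)/2 = G'(y).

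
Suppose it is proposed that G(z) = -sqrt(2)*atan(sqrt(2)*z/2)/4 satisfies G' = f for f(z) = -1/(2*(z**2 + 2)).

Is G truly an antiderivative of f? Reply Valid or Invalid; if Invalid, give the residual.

d/dz[G] = -1/(2*z**2 + 4)
This equals f(z) exactly, so the claim holds.

Valid - differentiating G returns exactly f.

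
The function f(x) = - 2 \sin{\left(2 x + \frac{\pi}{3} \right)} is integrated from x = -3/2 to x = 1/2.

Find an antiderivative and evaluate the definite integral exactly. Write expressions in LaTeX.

A first test for any F(x): its x-derivative must equal f(x) identically.
F(x) = \cos{\left(2 x + \frac{\pi}{3} \right)} is an antiderivative of f.
Check: d/dx[\cos{\left(2 x + \frac{\pi}{3} \right)}] = - 2 \sin{\left(2 x + \frac{\pi}{3} \right)} = f(x).
F(1/2) = \cos{\left(1 + \frac{\pi}{3} \right)}; F(-3/2) = \sin{\left(\frac{\pi}{6} + 3 \right)}.
Integral = F(1/2) - F(-3/2) = \cos{\left(1 + \frac{\pi}{3} \right)} - \sin{\left(\frac{\pi}{6} + 3 \right)}.

Antiderivative: F(x) = \cos{\left(2 x + \frac{\pi}{3} \right)}; value = \cos{\left(1 + \frac{\pi}{3} \right)} - \sin{\left(\frac{\pi}{6} + 3 \right)}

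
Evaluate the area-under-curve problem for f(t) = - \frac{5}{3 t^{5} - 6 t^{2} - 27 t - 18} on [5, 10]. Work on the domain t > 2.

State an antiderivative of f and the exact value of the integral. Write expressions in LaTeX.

The denominator factors as 3 \left(t - 2\right) \left(t + 1\right)^{2} \left(t^{2} + 3\right); partial fractions split f into directly integrable pieces: - \frac{5 \left(3 t - 1\right)}{168 \left(t^{2} + 3\right)} + \frac{25}{216 \left(t + 1\right)} + \frac{5}{36 \left(t + 1\right)^{2}} - \frac{5}{189 \left(t - 2\right)}.
F(t) = - \frac{5 \log{\left(t - 2 \right)}}{189} + \frac{25 \log{\left(t + 1 \right)}}{216} - \frac{5 \log{\left(t^{2} + 3 \right)}}{112} + \frac{5 \sqrt{3} \operatorname{atan}{\left(\frac{\sqrt{3} t}{3} \right)}}{504} - \frac{5}{36 t + 36} is an antiderivative of f.
Check: d/dt[- \frac{5 \log{\left(t - 2 \right)}}{189} + \frac{25 \log{\left(t + 1 \right)}}{216} - \frac{5 \log{\left(t^{2} + 3 \right)}}{112} + \frac{5 \sqrt{3} \operatorname{atan}{\left(\frac{\sqrt{3} t}{3} \right)}}{504} - \frac{5}{36 t + 36}] = - \frac{5}{3 t^{5} - 6 t^{2} - 27 t - 18} = f(t).
F(10) = - \frac{5 \log{\left(103 \right)}}{112} - \frac{5 \log{\left(8 \right)}}{189} - \frac{5}{396} + \frac{5 \sqrt{3} \operatorname{atan}{\left(\frac{10 \sqrt{3}}{3} \right)}}{504} + \frac{25 \log{\left(11 \right)}}{216}; F(5) = - \frac{5 \log{\left(28 \right)}}{112} - \frac{5 \log{\left(3 \right)}}{189} - \frac{5}{216} + \frac{5 \sqrt{3} \operatorname{atan}{\left(\frac{5 \sqrt{3}}{3} \right)}}{504} + \frac{25 \log{\left(6 \right)}}{216}.
Integral = F(10) - F(5) = - \frac{25 \log{\left(6 \right)}}{216} - \frac{5 \log{\left(103 \right)}}{112} - \frac{5 \log{\left(8 \right)}}{189} - \frac{5 \sqrt{3} \operatorname{atan}{\left(\frac{5 \sqrt{3}}{3} \right)}}{504} + \frac{25}{2376} + \frac{5 \sqrt{3} \operatorname{atan}{\left(\frac{10 \sqrt{3}}{3} \right)}}{504} + \frac{5 \log{\left(3 \right)}}{189} + \frac{5 \log{\left(28 \right)}}{112} + \frac{25 \log{\left(11 \right)}}{216}.

Antiderivative: F(t) = - \frac{5 \log{\left(t - 2 \right)}}{189} + \frac{25 \log{\left(t + 1 \right)}}{216} - \frac{5 \log{\left(t^{2} + 3 \right)}}{112} + \frac{5 \sqrt{3} \operatorname{atan}{\left(\frac{\sqrt{3} t}{3} \right)}}{504} - \frac{5}{36 t + 36}; value = - \frac{25 \log{\left(6 \right)}}{216} - \frac{5 \log{\left(103 \right)}}{112} - \frac{5 \log{\left(8 \right)}}{189} - \frac{5 \sqrt{3} \operatorname{atan}{\left(\frac{5 \sqrt{3}}{3} \right)}}{504} + \frac{25}{2376} + \frac{5 \sqrt{3} \operatorname{atan}{\left(\frac{10 \sqrt{3}}{3} \right)}}{504} + \frac{5 \log{\left(3 \right)}}{189} + \frac{5 \log{\left(28 \right)}}{112} + \frac{25 \log{\left(11 \right)}}{216}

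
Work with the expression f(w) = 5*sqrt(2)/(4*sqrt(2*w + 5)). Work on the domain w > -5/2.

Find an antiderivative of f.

A first test for any F(w): its w-derivative must equal f(w) identically.
Check: d/dw[5*sqrt(w + 5/2)/2] = 5*sqrt(2)/(4*sqrt(2*w + 5)) = f(w).

An antiderivative is F(w) = 5*sqrt(w + 5/2)/2.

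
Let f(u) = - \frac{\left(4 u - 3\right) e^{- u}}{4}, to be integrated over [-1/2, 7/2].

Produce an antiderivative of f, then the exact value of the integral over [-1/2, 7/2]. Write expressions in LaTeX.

f has the shape v'r + vr' for v = u + \frac{1}{4} and r = e^{- u} — it is the derivative of the product v*r.
F(u) = \frac{\left(4 u + 1\right) e^{- u}}{4} is an antiderivative of f.
Check: d/du[\frac{\left(4 u + 1\right) e^{- u}}{4}] = \frac{\left(3 - 4 u\right) e^{- u}}{4}, which equals f(u).
F(7/2) = \frac{15}{4 e^{\frac{7}{2}}}; F(-1/2) = - \frac{e^{\frac{1}{2}}}{4}.
Integral = F(7/2) - F(-1/2) = \frac{15}{4 e^{\frac{7}{2}}} + \frac{e^{\frac{1}{2}}}{4}.

Antiderivative: F(u) = \frac{\left(4 u + 1\right) e^{- u}}{4}; value = \frac{15}{4 e^{\frac{7}{2}}} + \frac{e^{\frac{1}{2}}}{4}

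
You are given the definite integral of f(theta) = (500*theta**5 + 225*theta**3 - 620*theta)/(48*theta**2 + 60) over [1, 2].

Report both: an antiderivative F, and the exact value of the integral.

Differentiate the proposed F(theta) back; it has to land on f(theta) exactly.
F(theta) = 125*theta**4/48 - 25*theta**2/6 - 5*log(2*theta**2 + 5/2)/4 is an antiderivative of f.
Check: d/dtheta[125*theta**4/48 - 25*theta**2/6 - 5*log(2*theta**2 + 5/2)/4] = (500*theta**5 + 225*theta**3 - 620*theta)/(48*theta**2 + 60) = f(theta).
F(2) = 25 - 5*log(21/2)/4; F(1) = -5*log(9/2)/4 - 25/16.
Integral = F(2) - F(1) = -5*log(21/2)/4 + 5*log(9/2)/4 + 425/16.

Antiderivative: F(theta) = 125*theta**4/48 - 25*theta**2/6 - 5*log(2*theta**2 + 5/2)/4; value = -5*log(21/2)/4 + 5*log(9/2)/4 + 425/16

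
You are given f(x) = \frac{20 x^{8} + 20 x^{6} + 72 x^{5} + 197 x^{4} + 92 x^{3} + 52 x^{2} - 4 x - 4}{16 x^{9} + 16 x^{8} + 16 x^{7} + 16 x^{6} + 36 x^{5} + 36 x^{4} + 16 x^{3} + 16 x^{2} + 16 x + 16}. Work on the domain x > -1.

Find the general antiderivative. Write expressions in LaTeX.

Whatever form F(x) takes, F'(x) = f(x) is non-negotiable.
Check: d/dx[\frac{- 12 x + 5 \left(2 x^{4} + x^{2} + 2\right) \log{\left(2 x + 2 \right)} - 10}{4 \left(2 x^{4} + x^{2} + 2\right)}] = \frac{20 x^{8} + 20 x^{6} + 72 x^{5} + 197 x^{4} + 92 x^{3} + 52 x^{2} - 4 x - 4}{16 x^{9} + 16 x^{8} + 16 x^{7} + 16 x^{6} + 36 x^{5} + 36 x^{4} + 16 x^{3} + 16 x^{2} + 16 x + 16} = f(x).

F(x) = \frac{- 12 x + 5 \left(2 x^{4} + x^{2} + 2\right) \log{\left(2 x + 2 \right)} - 10}{4 \left(2 x^{4} + x^{2} + 2\right)} + C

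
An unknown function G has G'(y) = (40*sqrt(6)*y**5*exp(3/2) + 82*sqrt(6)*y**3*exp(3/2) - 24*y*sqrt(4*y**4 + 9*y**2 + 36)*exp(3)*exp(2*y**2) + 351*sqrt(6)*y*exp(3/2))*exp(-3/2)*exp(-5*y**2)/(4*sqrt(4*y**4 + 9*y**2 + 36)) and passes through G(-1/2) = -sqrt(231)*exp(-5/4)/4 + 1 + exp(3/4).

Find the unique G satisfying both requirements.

Check a candidate G(y) by differentiating: d/dy[G] must match the given G'(y).
A general antiderivative is -3*sqrt(2*y**4/3 + 3*y**2/2 + 6)*exp(-5*y**2)/2 + exp(3/2 - 3*y**2) + C.
The condition gives C = -sqrt(231)*exp(-5/4)/4 + 1 + exp(3/4) - (-sqrt(231)*exp(-5/4)/4 + exp(3/4)) = 1.
So G(y) = (-sqrt(6)*sqrt(4*y**4 + 9*y**2 + 36) + 4*exp(5*y**2) + 4*exp(3/2)*exp(2*y**2))*exp(-5*y**2)/4.
Check: d/dy[(-sqrt(6)*sqrt(4*y**4 + 9*y**2 + 36) + 4*exp(5*y**2) + 4*exp(3/2)*exp(2*y**2))*exp(-5*y**2)/4] = (40*sqrt(6)*y**5 + 82*sqrt(6)*y**3 - 24*y*sqrt(4*y**4 + 9*y**2 + 36)*exp(3/2)*exp(2*y**2) + 351*sqrt(6)*y)*exp(-5*y**2)/(4*sqrt(4*y**4 + 9*y**2 + 36)), which equals G'(y).

G(y) = (-sqrt(6)*sqrt(4*y**4 + 9*y**2 + 36) + 4*exp(5*y**2) + 4*exp(3/2)*exp(2*y**2))*exp(-5*y**2)/4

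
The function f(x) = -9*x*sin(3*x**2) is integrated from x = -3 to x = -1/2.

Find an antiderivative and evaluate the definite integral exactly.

f matches the chain-rule pattern g'(h)*h' with inner function h(x) = 3*x**2; substituting u = h(x) collapses the integral.
F(x) = 3*cos(3*x**2)/2 is an antiderivative of f.
Check: d/dx[3*cos(3*x**2)/2] = -9*x*sin(3*x**2) = f(x).
F(-1/2) = 3*cos(3/4)/2; F(-3) = 3*cos(27)/2.
Integral = F(-1/2) - F(-3) = -3*cos(27)/2 + 3*cos(3/4)/2.

Antiderivative: F(x) = 3*cos(3*x**2)/2; value = -3*cos(27)/2 + 3*cos(3/4)/2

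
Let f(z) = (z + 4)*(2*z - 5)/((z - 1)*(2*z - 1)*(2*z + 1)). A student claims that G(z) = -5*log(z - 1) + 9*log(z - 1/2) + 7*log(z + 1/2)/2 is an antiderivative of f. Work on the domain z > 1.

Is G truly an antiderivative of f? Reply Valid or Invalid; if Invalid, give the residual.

d/dz[G] = (30*z**2 - 39*z - 6)/(4*z**3 - 4*z**2 - z + 1)
d/dz[G] - f(z) = 14/(2*z + 1) != 0.

Invalid: d/dz[G] - f = 14/(2*z + 1), which is not 0.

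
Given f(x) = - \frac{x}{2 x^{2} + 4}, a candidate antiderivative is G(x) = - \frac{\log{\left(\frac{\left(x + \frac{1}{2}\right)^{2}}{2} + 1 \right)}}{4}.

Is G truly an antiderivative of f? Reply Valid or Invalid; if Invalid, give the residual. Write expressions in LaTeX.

Invalid: d/dx[G] - f = \frac{2 x^{2} + x - 4}{8 x^{4} + 8 x^{3} + 34 x^{2} + 16 x + 36}, which is not 0.

d/dx[G] = \frac{- 2 x - 1}{4 x^{2} + 4 x + 9}
d/dx[G] - f(x) = \frac{2 x^{2} + x - 4}{8 x^{4} + 8 x^{3} + 34 x^{2} + 16 x + 36} != 0.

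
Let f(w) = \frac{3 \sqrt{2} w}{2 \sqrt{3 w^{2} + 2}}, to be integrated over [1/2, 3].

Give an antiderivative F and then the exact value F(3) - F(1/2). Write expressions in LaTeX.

f matches the chain-rule pattern g'(h)*h' with inner function h(w) = \frac{3 w^{2}}{2} + 1; substituting u = h(w) collapses the integral.
F(w) = \frac{\sqrt{2} \sqrt{3 w^{2} + 2}}{2} is an antiderivative of f.
Check: d/dw[\frac{\sqrt{2} \sqrt{3 w^{2} + 2}}{2}] = \frac{3 \sqrt{2} w}{2 \sqrt{3 w^{2} + 2}} = f(w).
F(3) = \frac{\sqrt{58}}{2}; F(1/2) = \frac{\sqrt{22}}{4}.
Integral = F(3) - F(1/2) = - \frac{\sqrt{22}}{4} + \frac{\sqrt{58}}{2}.

Antiderivative: F(w) = \frac{\sqrt{2} \sqrt{3 w^{2} + 2}}{2}; value = - \frac{\sqrt{22}}{4} + \frac{\sqrt{58}}{2}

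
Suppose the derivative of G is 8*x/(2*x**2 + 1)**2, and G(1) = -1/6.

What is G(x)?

G(x) = (2*x**2 - 3)/(2*(2*x**2 + 1))

G'(x) matches the chain-rule pattern g'(h)*h' with inner function h(x) = 2*x**2 + 1; substituting u = h(x) collapses the integral.
A general antiderivative is -2/(2*x**2 + 1) + C.
The condition gives C = -1/6 - (-2/3) = 1/2.
So G(x) = (2*x**2 - 3)/(2*(2*x**2 + 1)).
Check: d/dx[(2*x**2 - 3)/(2*(2*x**2 + 1))] = 8*x/(4*x**4 + 4*x**2 + 1), which equals G'(x).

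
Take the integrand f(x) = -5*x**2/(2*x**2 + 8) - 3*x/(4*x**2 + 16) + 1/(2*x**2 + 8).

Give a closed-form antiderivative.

An antiderivative is F(x) = -5*x/2 - 3*log(x**2 + 4)/8 + 21*atan(x/2)/4.

Integrate term by term and add the pieces.
Check: d/dx[-5*x/2 - 3*log(x**2 + 4)/8 + 21*atan(x/2)/4] = (-10*x**2 - 3*x + 2)/(4*x**2 + 16), which equals f(x).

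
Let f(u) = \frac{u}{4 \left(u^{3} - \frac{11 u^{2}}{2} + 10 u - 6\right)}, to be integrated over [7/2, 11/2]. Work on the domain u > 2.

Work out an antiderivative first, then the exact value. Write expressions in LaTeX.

Factor the denominator (2 \left(u - 2\right)^{2} \left(2 u - 3\right)) and decompose: f = \frac{3}{2 u - 3} - \frac{3}{2 \left(u - 2\right)} + \frac{1}{\left(u - 2\right)^{2}}; each piece integrates to a log, atan, or power term.
F(u) = \frac{- 3 u \log{\left(u - 2 \right)} + 3 u \log{\left(u - \frac{3}{2} \right)} + 6 \log{\left(u - 2 \right)} - 6 \log{\left(u - \frac{3}{2} \right)} - 2}{2 u - 4} is an antiderivative of f.
Check: d/du[\frac{- 3 u \log{\left(u - 2 \right)} + 3 u \log{\left(u - \frac{3}{2} \right)} + 6 \log{\left(u - 2 \right)} - 6 \log{\left(u - \frac{3}{2} \right)} - 2}{2 u - 4}] = \frac{u}{4 u^{3} - 22 u^{2} + 40 u - 24}, which equals f(u).
F(11/2) = - \frac{3 \log{\left(\frac{7}{2} \right)}}{2} - \frac{2}{7} + \frac{3 \log{\left(4 \right)}}{2}; F(7/2) = - \frac{2}{3} - \frac{3 \log{\left(\frac{3}{2} \right)}}{2} + \frac{3 \log{\left(2 \right)}}{2}.
Integral = F(11/2) - F(7/2) = - \frac{3 \log{\left(\frac{7}{2} \right)}}{2} - \frac{3 \log{\left(2 \right)}}{2} + \frac{8}{21} + \frac{3 \log{\left(\frac{3}{2} \right)}}{2} + \frac{3 \log{\left(4 \right)}}{2}.

Antiderivative: F(u) = \frac{- 3 u \log{\left(u - 2 \right)} + 3 u \log{\left(u - \frac{3}{2} \right)} + 6 \log{\left(u - 2 \right)} - 6 \log{\left(u - \frac{3}{2} \right)} - 2}{2 u - 4}; value = - \frac{3 \log{\left(\frac{7}{2} \right)}}{2} - \frac{3 \log{\left(2 \right)}}{2} + \frac{8}{21} + \frac{3 \log{\left(\frac{3}{2} \right)}}{2} + \frac{3 \log{\left(4 \right)}}{2}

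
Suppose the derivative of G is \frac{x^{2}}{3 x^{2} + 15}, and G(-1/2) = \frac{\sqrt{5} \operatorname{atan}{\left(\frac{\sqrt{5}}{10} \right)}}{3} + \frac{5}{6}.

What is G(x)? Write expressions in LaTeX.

G(x) = \frac{x}{3} - \frac{\sqrt{5} \operatorname{atan}{\left(\frac{\sqrt{5} x}{5} \right)}}{3} + 1

Any candidate G(x) must reproduce the stated G'(x) exactly.
A general antiderivative is \frac{x}{3} - \frac{\sqrt{5} \operatorname{atan}{\left(\frac{\sqrt{5} x}{5} \right)}}{3} + C.
The condition gives C = \frac{\sqrt{5} \operatorname{atan}{\left(\frac{\sqrt{5}}{10} \right)}}{3} + \frac{5}{6} - (- \frac{1}{6} + \frac{\sqrt{5} \operatorname{atan}{\left(\frac{\sqrt{5}}{10} \right)}}{3}) = 1.
So G(x) = \frac{x}{3} - \frac{\sqrt{5} \operatorname{atan}{\left(\frac{\sqrt{5} x}{5} \right)}}{3} + 1.
Check: d/dx[\frac{x}{3} - \frac{\sqrt{5} \operatorname{atan}{\left(\frac{\sqrt{5} x}{5} \right)}}{3} + 1] = \frac{x^{2}}{3 x^{2} + 15} = G'(x).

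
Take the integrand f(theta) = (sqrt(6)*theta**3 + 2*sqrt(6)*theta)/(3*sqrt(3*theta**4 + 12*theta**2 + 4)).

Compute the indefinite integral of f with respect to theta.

f matches the chain-rule pattern g'(h)*h' with inner function h(theta) = theta**4/2 + 2*theta**2 + 2/3; substituting u = h(theta) collapses the integral.
Check: d/dtheta[sqrt(6)*sqrt(3*theta**4 + 12*theta**2 + 4)/18] = (sqrt(6)*theta**3 + 2*sqrt(6)*theta)/(3*sqrt(3*theta**4 + 12*theta**2 + 4)) = f(theta).

F(theta) = sqrt(6)*sqrt(3*theta**4 + 12*theta**2 + 4)/18 + C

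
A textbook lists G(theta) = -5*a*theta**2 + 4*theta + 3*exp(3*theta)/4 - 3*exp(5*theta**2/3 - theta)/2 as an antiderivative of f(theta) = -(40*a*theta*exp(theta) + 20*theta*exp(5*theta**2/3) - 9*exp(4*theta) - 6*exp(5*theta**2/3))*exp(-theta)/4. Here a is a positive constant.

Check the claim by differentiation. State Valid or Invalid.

Invalid: d/dtheta[G] - f = 4, which is not 0.

d/dtheta[G] = -10*a*theta - 5*theta*exp(-theta)*exp(5*theta**2/3) + 9*exp(3*theta)/4 + 4 + 3*exp(-theta)*exp(5*theta**2/3)/2
d/dtheta[G] - f(theta) = 4 != 0.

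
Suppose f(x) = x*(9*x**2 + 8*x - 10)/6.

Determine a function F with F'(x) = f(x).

Differentiate the proposed F(x) back; it has to land on f(x) exactly.
Check: d/dx[3*x**4/8 + 4*x**3/9 - 5*x**2/6] = 3*x**3/2 + 4*x**2/3 - 5*x/3, which equals f(x).

An antiderivative is F(x) = 3*x**4/8 + 4*x**3/9 - 5*x**2/6.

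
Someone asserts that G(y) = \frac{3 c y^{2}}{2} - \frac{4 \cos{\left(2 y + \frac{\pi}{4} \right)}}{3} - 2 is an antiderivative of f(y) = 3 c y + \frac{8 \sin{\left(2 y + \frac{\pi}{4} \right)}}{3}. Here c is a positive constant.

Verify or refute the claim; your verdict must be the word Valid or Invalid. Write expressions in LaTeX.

d/dy[G] = 3 c y + \frac{8 \sin{\left(2 y + \frac{\pi}{4} \right)}}{3}
This equals f(y) exactly, so the claim holds.

Valid - the claim checks out under differentiation.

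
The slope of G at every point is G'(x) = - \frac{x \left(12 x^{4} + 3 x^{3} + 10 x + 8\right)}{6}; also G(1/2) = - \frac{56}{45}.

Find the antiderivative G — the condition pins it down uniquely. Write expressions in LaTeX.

G(x) = - \frac{x^{6}}{3} - \frac{x^{5}}{10} - \frac{5 x^{3}}{9} - \frac{2 x^{2}}{3} - 1

Whatever form G(x) takes, its d/dx must return the stated G'(x).
A general antiderivative is - \frac{x^{6}}{3} - \frac{x^{5}}{10} - \frac{5 x^{3}}{9} - \frac{2 x^{2}}{3} + C.
The condition gives C = - \frac{56}{45} - (- \frac{11}{45}) = -1.
So G(x) = - \frac{x^{6}}{3} - \frac{x^{5}}{10} - \frac{5 x^{3}}{9} - \frac{2 x^{2}}{3} - 1.
Check: d/dx[- \frac{x^{6}}{3} - \frac{x^{5}}{10} - \frac{5 x^{3}}{9} - \frac{2 x^{2}}{3} - 1] = - 2 x^{5} - \frac{x^{4}}{2} - \frac{5 x^{2}}{3} - \frac{4 x}{3}, which equals G'(x).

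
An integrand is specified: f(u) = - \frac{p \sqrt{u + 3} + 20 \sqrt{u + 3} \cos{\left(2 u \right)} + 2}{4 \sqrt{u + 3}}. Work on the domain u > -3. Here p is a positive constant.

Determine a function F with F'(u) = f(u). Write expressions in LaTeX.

A first test for any F(u): its u-derivative must equal f(u) identically.
Check: d/du[- \frac{p u}{4} - \sqrt{u + 3} - \frac{5 \sin{\left(2 u \right)}}{2}] = \frac{- p \sqrt{u + 3} - 20 \sqrt{u + 3} \cos{\left(2 u \right)} - 2}{4 \sqrt{u + 3}}, which equals f(u).

An antiderivative is F(u) = - \frac{p u}{4} - \sqrt{u + 3} - \frac{5 \sin{\left(2 u \right)}}{2}.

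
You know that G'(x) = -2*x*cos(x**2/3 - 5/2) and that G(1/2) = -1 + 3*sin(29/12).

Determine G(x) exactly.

G(x) = -3*sin(x**2/3 - 5/2) - 1

The substitution u = x**2/3 - 5/2 works: G'(x) is exactly (dG/du)*(du/dx) for that inner function.
A general antiderivative is -3*sin(x**2/3 - 5/2) + C.
The condition gives C = -1 + 3*sin(29/12) - (3*sin(29/12)) = -1.
So G(x) = -3*sin(x**2/3 - 5/2) - 1.
Check: d/dx[-3*sin(x**2/3 - 5/2) - 1] = -2*x*cos(x**2/3 - 5/2) = G'(x).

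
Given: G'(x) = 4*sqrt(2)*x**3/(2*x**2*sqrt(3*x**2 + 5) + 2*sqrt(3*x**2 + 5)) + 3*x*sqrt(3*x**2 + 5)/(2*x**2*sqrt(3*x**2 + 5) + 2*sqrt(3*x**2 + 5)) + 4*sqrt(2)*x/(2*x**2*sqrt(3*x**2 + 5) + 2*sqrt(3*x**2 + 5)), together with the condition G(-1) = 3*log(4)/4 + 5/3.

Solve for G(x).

Integrate term by term and add the pieces.
A general antiderivative is 4*sqrt(3*x**2/2 + 5/2)/3 + 3*log(2*x**2 + 2)/4 + C.
The condition gives C = 3*log(4)/4 + 5/3 - (3*log(4)/4 + 8/3) = -1.
So G(x) = 2*sqrt(2)*sqrt(3*x**2 + 5)/3 + 3*log(x**2 + 1)/4 - 1 + 3*log(2)/4.
Check: d/dx[2*sqrt(2)*sqrt(3*x**2 + 5)/3 + 3*log(x**2 + 1)/4 - 1 + 3*log(2)/4] = (4*sqrt(2)*x**3 + 3*x*sqrt(3*x**2 + 5) + 4*sqrt(2)*x)/(2*x**2*sqrt(3*x**2 + 5) + 2*sqrt(3*x**2 + 5)), which equals G'(x).

G(x) = 2*sqrt(2)*sqrt(3*x**2 + 5)/3 + 3*log(x**2 + 1)/4 - 1 + 3*log(2)/4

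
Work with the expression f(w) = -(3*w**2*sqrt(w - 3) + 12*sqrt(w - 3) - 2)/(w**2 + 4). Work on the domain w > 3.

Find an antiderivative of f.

An antiderivative is F(w) = -2*(w - 3)**(3/2) + atan(w/2).

Since d/dw undoes antidifferentiation here, F'(w) = f(w) is required of F(w).
Check: d/dw[-2*(w - 3)**(3/2) + atan(w/2)] = (-3*w**2*sqrt(w - 3) - 12*sqrt(w - 3) + 2)/(w**2 + 4), which equals f(w).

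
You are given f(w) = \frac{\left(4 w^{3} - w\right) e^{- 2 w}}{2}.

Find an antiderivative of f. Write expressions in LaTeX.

An antiderivative is F(w) = - \frac{\left(8 w^{3} + 12 w^{2} + 10 w + 5\right) e^{- 2 w}}{8}.

f has the shape u'v + uv' for u = - w^{3} - \frac{3 w^{2}}{2} - \frac{5 w}{4} - \frac{5}{8} and v = e^{- 2 w} — it is the derivative of the product u*v.
Check: d/dw[- \frac{\left(8 w^{3} + 12 w^{2} + 10 w + 5\right) e^{- 2 w}}{8}] = \frac{\left(4 w^{3} - w\right) e^{- 2 w}}{2} = f(w).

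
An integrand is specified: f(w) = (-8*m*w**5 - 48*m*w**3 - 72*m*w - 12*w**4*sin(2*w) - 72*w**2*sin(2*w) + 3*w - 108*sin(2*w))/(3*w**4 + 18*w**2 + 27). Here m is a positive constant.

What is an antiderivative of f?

An antiderivative is F(w) = -4*m*w**2/3 + 2*cos(2*w) - 1/(2*w**2 + 6).

Since d/dw undoes antidifferentiation here, F'(w) = f(w) is required of F(w).
Check: d/dw[-4*m*w**2/3 + 2*cos(2*w) - 1/(2*w**2 + 6)] = (-8*m*w**5 - 48*m*w**3 - 72*m*w - 12*w**4*sin(2*w) - 72*w**2*sin(2*w) + 3*w - 108*sin(2*w))/(3*w**4 + 18*w**2 + 27) = f(w).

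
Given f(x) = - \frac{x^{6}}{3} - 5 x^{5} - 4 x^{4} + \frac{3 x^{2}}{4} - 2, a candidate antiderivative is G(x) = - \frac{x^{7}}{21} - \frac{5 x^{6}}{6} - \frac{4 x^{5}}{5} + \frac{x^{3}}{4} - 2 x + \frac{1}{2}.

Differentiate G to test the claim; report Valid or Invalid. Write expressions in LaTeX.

Valid: G'(x) = f(x).

d/dx[G] = - \frac{x^{6}}{3} - 5 x^{5} - 4 x^{4} + \frac{3 x^{2}}{4} - 2
This equals f(x) exactly, so the claim holds.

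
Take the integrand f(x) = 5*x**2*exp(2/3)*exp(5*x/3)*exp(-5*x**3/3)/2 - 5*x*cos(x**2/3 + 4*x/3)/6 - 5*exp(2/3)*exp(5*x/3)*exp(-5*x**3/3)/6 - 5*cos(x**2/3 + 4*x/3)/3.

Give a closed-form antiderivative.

Integrate term by term and add the pieces.
Check: d/dx[-exp(2/3)*exp(5*x/3)*exp(-5*x**3/3)/2 - 5*sin(x**2/3 + 4*x/3)/4] = (15*x**2*exp(2/3)*exp(5*x/3) - 5*x*exp(5*x**3/3)*cos(x**2/3 + 4*x/3) - 5*exp(2/3)*exp(5*x/3) - 10*exp(5*x**3/3)*cos(x**2/3 + 4*x/3))*exp(-5*x**3/3)/6, which equals f(x).

An antiderivative is F(x) = -exp(2/3)*exp(5*x/3)*exp(-5*x**3/3)/2 - 5*sin(x**2/3 + 4*x/3)/4.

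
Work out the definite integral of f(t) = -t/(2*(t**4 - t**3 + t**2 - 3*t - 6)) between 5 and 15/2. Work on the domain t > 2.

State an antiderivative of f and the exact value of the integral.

Factor the denominator (2*(t - 2)*(t + 1)*(t**2 + 3)) and decompose: f = (5*t + 3)/(56*(t**2 + 3)) - 1/(24*(t + 1)) - 1/(21*(t - 2)); each piece integrates to a log, atan, or power term.
F(t) = -log(t - 2)/21 - log(t + 1)/24 + 5*log(t**2 + 3)/112 + sqrt(3)*atan(sqrt(3)*t/3)/56 is an antiderivative of f.
Check: d/dt[-log(t - 2)/21 - log(t + 1)/24 + 5*log(t**2 + 3)/112 + sqrt(3)*atan(sqrt(3)*t/3)/56] = -t/(2*t**4 - 2*t**3 + 2*t**2 - 6*t - 12), which equals f(t).
F(15/2) = -log(17/2)/24 - log(11/2)/21 + sqrt(3)*atan(5*sqrt(3)/2)/56 + 5*log(237/4)/112; F(5) = -log(6)/24 - log(3)/21 + sqrt(3)*atan(5*sqrt(3)/3)/56 + 5*log(28)/112.
Integral = F(15/2) - F(5) = -5*log(28)/112 - log(17/2)/24 - log(11/2)/21 - sqrt(3)*atan(5*sqrt(3)/3)/56 + sqrt(3)*atan(5*sqrt(3)/2)/56 + log(3)/21 + log(6)/24 + 5*log(237/4)/112.

Antiderivative: F(t) = -log(t - 2)/21 - log(t + 1)/24 + 5*log(t**2 + 3)/112 + sqrt(3)*atan(sqrt(3)*t/3)/56; value = -5*log(28)/112 - log(17/2)/24 - log(11/2)/21 - sqrt(3)*atan(5*sqrt(3)/3)/56 + sqrt(3)*atan(5*sqrt(3)/2)/56 + log(3)/21 + log(6)/24 + 5*log(237/4)/112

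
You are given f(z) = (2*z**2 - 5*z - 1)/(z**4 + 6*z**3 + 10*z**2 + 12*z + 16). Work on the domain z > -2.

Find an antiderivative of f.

Factor the denominator ((z + 2)*(z + 4)*(z**2 + 2)) and decompose: f = -5/(6*(z**2 + 2)) - 17/(12*(z + 4)) + 17/(12*(z + 2)); each piece integrates to a log, atan, or power term.
Check: d/dz[(17*log(z + 2) - 17*log(z + 4) - 5*sqrt(2)*atan(sqrt(2)*z/2))/12] = (2*z**2 - 5*z - 1)/(z**4 + 6*z**3 + 10*z**2 + 12*z + 16) = f(z).

An antiderivative is F(z) = (17*log(z + 2) - 17*log(z + 4) - 5*sqrt(2)*atan(sqrt(2)*z/2))/12.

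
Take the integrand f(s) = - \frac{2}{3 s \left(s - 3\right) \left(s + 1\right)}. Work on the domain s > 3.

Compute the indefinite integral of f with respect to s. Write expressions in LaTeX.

F(s) = \frac{4 \log{\left(s \right)} - \log{\left(s - 3 \right)} - 3 \log{\left(s + 1 \right)}}{18} + C

The denominator factors as 3 s \left(s - 3\right) \left(s + 1\right); partial fractions split f into directly integrable pieces: - \frac{1}{6 \left(s + 1\right)} - \frac{1}{18 \left(s - 3\right)} + \frac{2}{9 s}.
Check: d/ds[\frac{4 \log{\left(s \right)} - \log{\left(s - 3 \right)} - 3 \log{\left(s + 1 \right)}}{18}] = - \frac{2}{3 s^{3} - 6 s^{2} - 9 s}, which equals f(s).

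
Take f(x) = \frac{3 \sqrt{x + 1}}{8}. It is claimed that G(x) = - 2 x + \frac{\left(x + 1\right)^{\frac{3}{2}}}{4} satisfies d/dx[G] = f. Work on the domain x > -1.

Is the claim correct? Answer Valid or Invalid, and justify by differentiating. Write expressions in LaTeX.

Invalid: d/dx[G] - f = -2, which is not 0.

d/dx[G] = \frac{3 \sqrt{x + 1}}{8} - 2
d/dx[G] - f(x) = -2 != 0.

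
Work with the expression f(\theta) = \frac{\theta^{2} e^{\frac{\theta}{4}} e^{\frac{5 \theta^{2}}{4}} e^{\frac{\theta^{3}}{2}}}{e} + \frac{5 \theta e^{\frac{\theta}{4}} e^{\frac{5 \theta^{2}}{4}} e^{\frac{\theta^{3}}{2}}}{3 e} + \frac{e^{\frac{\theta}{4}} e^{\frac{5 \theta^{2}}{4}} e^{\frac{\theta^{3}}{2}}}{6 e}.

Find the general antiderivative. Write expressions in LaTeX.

F(\theta) = \frac{2 e^{\frac{\theta}{4}} e^{\frac{5 \theta^{2}}{4}} e^{\frac{\theta^{3}}{2}}}{3 e} + C

f matches the chain-rule pattern g'(h)*h' with inner function h(\theta) = \frac{\theta^{3}}{2} + \frac{5 \theta^{2}}{4} + \frac{\theta}{4} - 1; substituting u = h(\theta) collapses the integral.
Check: d/d\theta[\frac{2 e^{\frac{\theta}{4}} e^{\frac{5 \theta^{2}}{4}} e^{\frac{\theta^{3}}{2}}}{3 e}] = \frac{6 \theta^{2} e^{\frac{\theta}{4}} e^{\frac{5 \theta^{2}}{4}} e^{\frac{\theta^{3}}{2}} + 10 \theta e^{\frac{\theta}{4}} e^{\frac{5 \theta^{2}}{4}} e^{\frac{\theta^{3}}{2}} + e^{\frac{\theta}{4}} e^{\frac{5 \theta^{2}}{4}} e^{\frac{\theta^{3}}{2}}}{6 e}, which equals f(\theta).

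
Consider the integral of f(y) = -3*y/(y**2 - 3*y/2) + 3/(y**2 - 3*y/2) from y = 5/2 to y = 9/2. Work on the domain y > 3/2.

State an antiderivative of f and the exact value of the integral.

Antiderivative: F(y) = -2*log(y) - log(y - 3/2); value = -2*log(9/2) - log(3) + 2*log(5/2)

Factor the denominator (y*(2*y - 3)) and decompose: f = -2/(2*y - 3) - 2/y; each piece integrates to a log, atan, or power term.
F(y) = -2*log(y) - log(y - 3/2) is an antiderivative of f.
Check: d/dy[-2*log(y) - log(y - 3/2)] = (6 - 6*y)/(2*y**2 - 3*y), which equals f(y).
F(9/2) = -2*log(9/2) - log(3); F(5/2) = -2*log(5/2).
Integral = F(9/2) - F(5/2) = -2*log(9/2) - log(3) + 2*log(5/2).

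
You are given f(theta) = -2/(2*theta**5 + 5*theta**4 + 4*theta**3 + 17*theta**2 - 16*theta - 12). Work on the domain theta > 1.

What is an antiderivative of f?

The denominator factors as (theta - 1)*(theta + 3)*(2*theta + 1)*(theta**2 + 4); partial fractions split f into directly integrable pieces: -2*(12*theta - 23)/(1105*(theta**2 + 4)) + 32/(255*(2*theta + 1)) - 1/(130*(theta + 3)) - 1/(30*(theta - 1)).
Check: d/dtheta[-log(theta - 1)/30 + 16*log(theta + 1/2)/255 - log(theta + 3)/130 - 12*log(theta**2 + 4)/1105 + 23*atan(theta/2)/1105] = -2/(2*theta**5 + 5*theta**4 + 4*theta**3 + 17*theta**2 - 16*theta - 12) = f(theta).

An antiderivative is F(theta) = -log(theta - 1)/30 + 16*log(theta + 1/2)/255 - log(theta + 3)/130 - 12*log(theta**2 + 4)/1105 + 23*atan(theta/2)/1105.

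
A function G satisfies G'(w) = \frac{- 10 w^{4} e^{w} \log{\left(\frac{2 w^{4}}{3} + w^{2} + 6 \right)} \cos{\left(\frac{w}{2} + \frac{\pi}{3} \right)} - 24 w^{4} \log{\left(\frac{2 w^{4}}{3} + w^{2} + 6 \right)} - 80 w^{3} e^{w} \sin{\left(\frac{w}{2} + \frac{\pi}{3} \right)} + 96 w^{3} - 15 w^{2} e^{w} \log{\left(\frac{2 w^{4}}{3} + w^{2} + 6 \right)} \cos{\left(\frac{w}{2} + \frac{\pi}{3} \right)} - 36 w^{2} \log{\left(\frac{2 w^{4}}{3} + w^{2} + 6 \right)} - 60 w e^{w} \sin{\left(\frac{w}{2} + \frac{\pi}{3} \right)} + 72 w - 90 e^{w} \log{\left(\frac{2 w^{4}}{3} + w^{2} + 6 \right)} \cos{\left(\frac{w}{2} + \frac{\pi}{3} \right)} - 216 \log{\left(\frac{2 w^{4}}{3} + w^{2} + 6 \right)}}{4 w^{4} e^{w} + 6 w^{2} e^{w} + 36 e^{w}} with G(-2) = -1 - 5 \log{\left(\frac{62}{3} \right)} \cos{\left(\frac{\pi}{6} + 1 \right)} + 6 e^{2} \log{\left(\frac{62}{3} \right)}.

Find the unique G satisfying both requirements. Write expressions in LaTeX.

G'(w) has the shape u'v + uv' for u = - 5 \sin{\left(\frac{w}{2} + \frac{\pi}{3} \right)} + 6 e^{- w} and v = \log{\left(\frac{2 w^{4}}{3} + w^{2} + 6 \right)} — it is the derivative of the product u*v.
A general antiderivative is - 4 \left(\frac{5 \sin{\left(\frac{w}{2} + \frac{\pi}{3} \right)}}{4} - \frac{3 e^{- w}}{2}\right) \log{\left(\frac{2 w^{4}}{3} + w^{2} + 6 \right)} + C.
The condition gives C = -1 - 5 \log{\left(\frac{62}{3} \right)} \cos{\left(\frac{\pi}{6} + 1 \right)} + 6 e^{2} \log{\left(\frac{62}{3} \right)} - (- 5 \log{\left(\frac{62}{3} \right)} \cos{\left(\frac{\pi}{6} + 1 \right)} + 6 e^{2} \log{\left(\frac{62}{3} \right)}) = -1.
So G(w) = - 4 \left(\frac{5 \sin{\left(\frac{w}{2} + \frac{\pi}{3} \right)}}{4} - \frac{3 e^{- w}}{2}\right) \log{\left(\frac{2 w^{4}}{3} + w^{2} + 6 \right)} - 1.
Check: d/dw[- 4 \left(\frac{5 \sin{\left(\frac{w}{2} + \frac{\pi}{3} \right)}}{4} - \frac{3 e^{- w}}{2}\right) \log{\left(\frac{2 w^{4}}{3} + w^{2} + 6 \right)} - 1] = \frac{- 10 w^{4} e^{w} \log{\left(\frac{2 w^{4}}{3} + w^{2} + 6 \right)} \cos{\left(\frac{w}{2} + \frac{\pi}{3} \right)} - 24 w^{4} \log{\left(\frac{2 w^{4}}{3} + w^{2} + 6 \right)} - 80 w^{3} e^{w} \sin{\left(\frac{w}{2} + \frac{\pi}{3} \right)} + 96 w^{3} - 15 w^{2} e^{w} \log{\left(\frac{2 w^{4}}{3} + w^{2} + 6 \right)} \cos{\left(\frac{w}{2} + \frac{\pi}{3} \right)} - 36 w^{2} \log{\left(\frac{2 w^{4}}{3} + w^{2} + 6 \right)} - 60 w e^{w} \sin{\left(\frac{w}{2} + \frac{\pi}{3} \right)} + 72 w - 90 e^{w} \log{\left(\frac{2 w^{4}}{3} + w^{2} + 6 \right)} \cos{\left(\frac{w}{2} + \frac{\pi}{3} \right)} - 216 \log{\left(\frac{2 w^{4}}{3} + w^{2} + 6 \right)}}{4 w^{4} e^{w} + 6 w^{2} e^{w} + 36 e^{w}} = G'(w).

G(w) = - 4 \left(\frac{5 \sin{\left(\frac{w}{2} + \frac{\pi}{3} \right)}}{4} - \frac{3 e^{- w}}{2}\right) \log{\left(\frac{2 w^{4}}{3} + w^{2} + 6 \right)} - 1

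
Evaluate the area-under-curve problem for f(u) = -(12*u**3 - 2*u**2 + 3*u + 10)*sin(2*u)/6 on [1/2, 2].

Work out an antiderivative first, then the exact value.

An antiderivative F(u) passes only if d/du[F] lands on f(u) exactly.
F(u) = u**3*cos(2*u) - 3*u**2*sin(2*u)/2 - u**2*cos(2*u)/6 + u*sin(2*u)/6 - 5*u*cos(2*u)/4 + 5*sin(2*u)/8 + 11*cos(2*u)/12 is an antiderivative of f.
Check: d/du[u**3*cos(2*u) - 3*u**2*sin(2*u)/2 - u**2*cos(2*u)/6 + u*sin(2*u)/6 - 5*u*cos(2*u)/4 + 5*sin(2*u)/8 + 11*cos(2*u)/12] = -2*u**3*sin(2*u) + u**2*sin(2*u)/3 - u*sin(2*u)/2 - 5*sin(2*u)/3, which equals f(u).
F(2) = 23*cos(4)/4 - 121*sin(4)/24; F(1/2) = 3*cos(1)/8 + sin(1)/3.
Integral = F(2) - F(1/2) = 23*cos(4)/4 - sin(1)/3 - 3*cos(1)/8 - 121*sin(4)/24.

Antiderivative: F(u) = u**3*cos(2*u) - 3*u**2*sin(2*u)/2 - u**2*cos(2*u)/6 + u*sin(2*u)/6 - 5*u*cos(2*u)/4 + 5*sin(2*u)/8 + 11*cos(2*u)/12; value = 23*cos(4)/4 - sin(1)/3 - 3*cos(1)/8 - 121*sin(4)/24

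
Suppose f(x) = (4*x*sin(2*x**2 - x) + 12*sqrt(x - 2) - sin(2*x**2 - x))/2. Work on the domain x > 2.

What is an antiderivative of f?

Any candidate F(x) must reproduce f(x) exactly when differentiated.
Check: d/dx[4*x*sqrt(x - 2) - 8*sqrt(x - 2) - cos(2*x**2 - x)/2] = (4*x*sqrt(x - 2)*sin(2*x**2 - x) + 12*x - sqrt(x - 2)*sin(2*x**2 - x) - 24)/(2*sqrt(x - 2)), which equals f(x).

An antiderivative is F(x) = 4*x*sqrt(x - 2) - 8*sqrt(x - 2) - cos(2*x**2 - x)/2.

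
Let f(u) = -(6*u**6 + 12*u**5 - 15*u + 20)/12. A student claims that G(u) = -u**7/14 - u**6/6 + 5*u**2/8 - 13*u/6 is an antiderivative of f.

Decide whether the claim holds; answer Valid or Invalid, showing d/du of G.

Invalid: d/du[G] - f = -1/2, which is not 0.

d/du[G] = -u**6/2 - u**5 + 5*u/4 - 13/6
d/du[G] - f(u) = -1/2 != 0.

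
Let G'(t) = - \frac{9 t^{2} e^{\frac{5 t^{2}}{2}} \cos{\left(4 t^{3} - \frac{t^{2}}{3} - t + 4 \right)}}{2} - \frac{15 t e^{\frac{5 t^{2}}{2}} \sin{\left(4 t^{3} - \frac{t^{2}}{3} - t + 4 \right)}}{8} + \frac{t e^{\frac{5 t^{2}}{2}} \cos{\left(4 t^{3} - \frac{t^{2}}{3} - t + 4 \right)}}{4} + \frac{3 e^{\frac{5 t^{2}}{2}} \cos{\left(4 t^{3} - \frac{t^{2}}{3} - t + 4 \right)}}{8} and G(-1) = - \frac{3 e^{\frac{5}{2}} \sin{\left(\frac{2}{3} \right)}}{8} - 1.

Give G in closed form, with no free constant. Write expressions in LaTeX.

Recognize the product-rule pattern: G'(t) = u'v + uv' with u = - \frac{3 e^{\frac{5 t^{2}}{2}}}{8}, v = \sin{\left(4 t^{3} - \frac{t^{2}}{3} - t + 4 \right)}, so integration by parts undoes it.
A general antiderivative is - \frac{3 e^{\frac{5 t^{2}}{2}} \sin{\left(4 t^{3} - \frac{t^{2}}{3} - t + 4 \right)}}{8} + C.
The condition gives C = - \frac{3 e^{\frac{5}{2}} \sin{\left(\frac{2}{3} \right)}}{8} - 1 - (- \frac{3 e^{\frac{5}{2}} \sin{\left(\frac{2}{3} \right)}}{8}) = -1.
So G(t) = - \frac{3 e^{\frac{5 t^{2}}{2}} \sin{\left(4 t^{3} - \frac{t^{2}}{3} - t + 4 \right)}}{8} - 1.
Check: d/dt[- \frac{3 e^{\frac{5 t^{2}}{2}} \sin{\left(4 t^{3} - \frac{t^{2}}{3} - t + 4 \right)}}{8} - 1] = - \frac{9 t^{2} e^{\frac{5 t^{2}}{2}} \cos{\left(4 t^{3} - \frac{t^{2}}{3} - t + 4 \right)}}{2} - \frac{15 t e^{\frac{5 t^{2}}{2}} \sin{\left(4 t^{3} - \frac{t^{2}}{3} - t + 4 \right)}}{8} + \frac{t e^{\frac{5 t^{2}}{2}} \cos{\left(4 t^{3} - \frac{t^{2}}{3} - t + 4 \right)}}{4} + \frac{3 e^{\frac{5 t^{2}}{2}} \cos{\left(4 t^{3} - \frac{t^{2}}{3} - t + 4 \right)}}{8} = G'(t).

G(t) = - \frac{3 e^{\frac{5 t^{2}}{2}} \sin{\left(4 t^{3} - \frac{t^{2}}{3} - t + 4 \right)}}{8} - 1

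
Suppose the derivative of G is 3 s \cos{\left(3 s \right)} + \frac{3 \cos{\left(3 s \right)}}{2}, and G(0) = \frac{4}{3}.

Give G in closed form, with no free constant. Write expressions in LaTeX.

Integrate term by term and add the pieces.
A general antiderivative is s \sin{\left(3 s \right)} + \frac{\sin{\left(3 s \right)}}{2} + \frac{\cos{\left(3 s \right)}}{3} + C.
The condition gives C = \frac{4}{3} - (\frac{1}{3}) = 1.
So G(s) = \frac{6 s \sin{\left(3 s \right)} + 3 \sin{\left(3 s \right)} + 2 \cos{\left(3 s \right)} + 6}{6}.
Check: d/ds[\frac{6 s \sin{\left(3 s \right)} + 3 \sin{\left(3 s \right)} + 2 \cos{\left(3 s \right)} + 6}{6}] = 3 s \cos{\left(3 s \right)} + \frac{3 \cos{\left(3 s \right)}}{2} = G'(s).

G(s) = \frac{6 s \sin{\left(3 s \right)} + 3 \sin{\left(3 s \right)} + 2 \cos{\left(3 s \right)} + 6}{6}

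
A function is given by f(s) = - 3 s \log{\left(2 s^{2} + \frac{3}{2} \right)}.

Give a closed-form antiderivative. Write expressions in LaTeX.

Any candidate F(s) must reproduce f(s) exactly when differentiated.
Check: d/ds[\frac{3 \left(- 4 s^{2} \log{\left(2 s^{2} + \frac{3}{2} \right)} + 4 s^{2} - 3 \log{\left(4 s^{2} + 3 \right)}\right)}{8}] = - 3 s \log{\left(2 s^{2} + \frac{3}{2} \right)} = f(s).

An antiderivative is F(s) = \frac{3 \left(- 4 s^{2} \log{\left(2 s^{2} + \frac{3}{2} \right)} + 4 s^{2} - 3 \log{\left(4 s^{2} + 3 \right)}\right)}{8}.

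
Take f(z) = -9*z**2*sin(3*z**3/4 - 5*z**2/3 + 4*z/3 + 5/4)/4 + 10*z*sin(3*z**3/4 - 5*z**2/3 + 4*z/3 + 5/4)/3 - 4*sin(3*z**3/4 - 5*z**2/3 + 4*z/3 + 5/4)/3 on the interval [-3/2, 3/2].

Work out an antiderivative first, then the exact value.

The substitution u = 3*z**3/4 - 5*z**2/3 + 4*z/3 + 5/4 works: f is exactly (dF/du)*(du/dz) for that inner function.
F(z) = cos(3*z**3/4 - 5*z**2/3 + 4*z/3 + 5/4) is an antiderivative of f.
Check: d/dz[cos(3*z**3/4 - 5*z**2/3 + 4*z/3 + 5/4)] = -9*z**2*sin(3*z**3/4 - 5*z**2/3 + 4*z/3 + 5/4)/4 + 10*z*sin(3*z**3/4 - 5*z**2/3 + 4*z/3 + 5/4)/3 - 4*sin(3*z**3/4 - 5*z**2/3 + 4*z/3 + 5/4)/3 = f(z).
F(3/2) = cos(65/32); F(-3/2) = cos(225/32).
Integral = F(3/2) - F(-3/2) = -cos(225/32) + cos(65/32).

Antiderivative: F(z) = cos(3*z**3/4 - 5*z**2/3 + 4*z/3 + 5/4); value = -cos(225/32) + cos(65/32)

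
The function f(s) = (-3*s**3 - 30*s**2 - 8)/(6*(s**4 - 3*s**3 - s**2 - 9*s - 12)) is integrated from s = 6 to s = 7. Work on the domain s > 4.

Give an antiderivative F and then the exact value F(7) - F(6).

Antiderivative: F(s) = -68*log(s - 4)/57 + 7*log(s + 1)/24 + 61*log(s**2 + 3)/304 - 655*sqrt(3)*atan(sqrt(3)*s/3)/1368; value = -68*log(3)/57 - 655*sqrt(3)*atan(7*sqrt(3)/3)/1368 - 61*log(39)/304 - 7*log(7)/24 + 7*log(8)/24 + 61*log(52)/304 + 68*log(2)/57 + 655*sqrt(3)*atan(2*sqrt(3))/1368

Factor the denominator (6*(s - 4)*(s + 1)*(s**2 + 3)) and decompose: f = (183*s - 655)/(456*(s**2 + 3)) + 7/(24*(s + 1)) - 68/(57*(s - 4)); each piece integrates to a log, atan, or power term.
F(s) = -68*log(s - 4)/57 + 7*log(s + 1)/24 + 61*log(s**2 + 3)/304 - 655*sqrt(3)*atan(sqrt(3)*s/3)/1368 is an antiderivative of f.
Check: d/ds[-68*log(s - 4)/57 + 7*log(s + 1)/24 + 61*log(s**2 + 3)/304 - 655*sqrt(3)*atan(sqrt(3)*s/3)/1368] = (-3*s**3 - 30*s**2 - 8)/(6*s**4 - 18*s**3 - 6*s**2 - 54*s - 72), which equals f(s).
F(7) = -68*log(3)/57 - 655*sqrt(3)*atan(7*sqrt(3)/3)/1368 + 7*log(8)/24 + 61*log(52)/304; F(6) = -655*sqrt(3)*atan(2*sqrt(3))/1368 - 68*log(2)/57 + 7*log(7)/24 + 61*log(39)/304.
Integral = F(7) - F(6) = -68*log(3)/57 - 655*sqrt(3)*atan(7*sqrt(3)/3)/1368 - 61*log(39)/304 - 7*log(7)/24 + 7*log(8)/24 + 61*log(52)/304 + 68*log(2)/57 + 655*sqrt(3)*atan(2*sqrt(3))/1368.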